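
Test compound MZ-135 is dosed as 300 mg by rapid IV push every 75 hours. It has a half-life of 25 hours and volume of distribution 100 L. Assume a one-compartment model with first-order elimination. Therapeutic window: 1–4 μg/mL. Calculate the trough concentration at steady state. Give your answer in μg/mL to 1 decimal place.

0.4 μg/mL

τ = 75 h = 3 half-lives, so f = (1/2)^3 = 0.125.
Accumulation ratio R = 1/(1 − f) = 1/0.875 = 8/7.
Single-dose peak C₀ = D/Vd = 300/100 = 3 μg/mL.
Steady-state peak Cmax,ss = C₀·R = 3 × 8/7 ≈ 3.429 μg/mL.
Steady-state trough Cmin,ss = Cmax,ss·f ≈ 3.429 × 0.125 ≈ 0.429 μg/mL.
Trough 0.4 μg/mL vs MEC 1 μg/mL: subtherapeutic.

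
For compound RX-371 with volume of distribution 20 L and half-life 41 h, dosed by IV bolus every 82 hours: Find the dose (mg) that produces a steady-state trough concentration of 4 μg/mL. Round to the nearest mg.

τ/t½ = 82/41 ≈ 2, so f = (1/2)^(82/41) ≈ 0.250000.
Cmin,ss = (D/Vd)·f/(1−f), so D = Cmin,ss·Vd·(1−f)/f.
D = 4 × 20 × (1−f)/f ≈ 4 × 20 × 3.00000 ≈ 240.00 mg.

240 mg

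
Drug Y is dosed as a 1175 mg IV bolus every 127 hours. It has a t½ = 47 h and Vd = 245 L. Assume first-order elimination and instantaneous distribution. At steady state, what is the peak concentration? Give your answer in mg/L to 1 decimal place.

k = ln2/t½ = ln2/47 ≈ 0.014748 h⁻¹; fraction remaining f = e^(−kτ) = e^(−0.014748×127) ≈ 0.1537.
Accumulation ratio R = 1/(1 − f) ≈ 1/0.8463 ≈ 1.1816.
Each bolus raises the concentration by D/Vd = 1175/245 ≈ 4.796 mg/L.
Steady-state peak Cmax,ss = C₀·R ≈ 4.796 × 1.1816 ≈ 5.667 mg/L.

5.7 mg/L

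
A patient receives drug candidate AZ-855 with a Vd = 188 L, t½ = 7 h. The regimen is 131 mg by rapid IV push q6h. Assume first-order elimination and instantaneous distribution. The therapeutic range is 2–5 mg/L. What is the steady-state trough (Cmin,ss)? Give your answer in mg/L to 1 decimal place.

k = ln2/t½ = ln2/7 ≈ 0.099021 h⁻¹; fraction remaining f = e^(−kτ) = e^(−0.099021×6) ≈ 0.5520.
Accumulation ratio R = 1/(1 − f) ≈ 1/0.4480 ≈ 2.2321.
Single-dose peak C₀ = D/Vd = 131/188 ≈ 0.697 mg/L.
Steady-state peak Cmax,ss = C₀·R ≈ 0.697 × 2.2321 ≈ 1.556 mg/L.
One interval later, Cmin,ss = Cmax,ss·e^(−kτ) ≈ 1.556 × 0.5520 ≈ 0.859 mg/L.
Trough 0.9 mg/L vs MEC 2 mg/L: subtherapeutic.

0.9 mg/L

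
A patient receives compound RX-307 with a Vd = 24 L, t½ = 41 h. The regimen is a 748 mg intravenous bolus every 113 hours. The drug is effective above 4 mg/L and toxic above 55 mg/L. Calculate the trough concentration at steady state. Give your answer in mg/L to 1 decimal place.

5.4 mg/L

k = ln2/t½ = ln2/41 ≈ 0.016906 h⁻¹; fraction remaining f = e^(−kτ) = e^(−0.016906×113) ≈ 0.1480.
At steady state, accumulation factor R = 1/(1 − e^(−kτ)) ≈ 1.1737.
Each bolus raises the concentration by D/Vd = 748/24 ≈ 31.167 mg/L.
Steady-state peak Cmax,ss = C₀·R ≈ 31.167 × 1.1737 ≈ 36.581 mg/L.
One interval later, Cmin,ss = Cmax,ss·e^(−kτ) ≈ 36.581 × 0.1480 ≈ 5.414 mg/L.
Trough 5.4 mg/L vs MEC 4 mg/L: adequate.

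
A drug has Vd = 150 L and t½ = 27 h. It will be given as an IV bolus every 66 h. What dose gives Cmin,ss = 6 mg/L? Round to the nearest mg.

3999 mg

τ/t½ = 66/27 ≈ 2.4444, so f = (1/2)^(66/27) ≈ 0.183717.
Cmin,ss = (D/Vd)·f/(1−f), so D = Cmin,ss·Vd·(1−f)/f.
D = 6 × 150 × (1−f)/f ≈ 6 × 150 × 4.44315 ≈ 3998.84 mg.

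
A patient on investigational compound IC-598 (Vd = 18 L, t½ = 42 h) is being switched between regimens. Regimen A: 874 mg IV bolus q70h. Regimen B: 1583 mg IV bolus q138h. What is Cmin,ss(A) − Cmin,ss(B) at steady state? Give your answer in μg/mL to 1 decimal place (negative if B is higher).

Regimen A: f = (1/2)^(70/42) ≈ 0.3150; Cmin,ss = (874/18)·f/(1−f) ≈ 22.328 μg/mL.
Regimen B: f = (1/2)^(138/42) ≈ 0.1025; Cmin,ss = (1583/18)·f/(1−f) ≈ 10.044 μg/mL.
Difference ≈ 22.328 − 10.044 ≈ 12.284 μg/mL.

12.3 μg/mL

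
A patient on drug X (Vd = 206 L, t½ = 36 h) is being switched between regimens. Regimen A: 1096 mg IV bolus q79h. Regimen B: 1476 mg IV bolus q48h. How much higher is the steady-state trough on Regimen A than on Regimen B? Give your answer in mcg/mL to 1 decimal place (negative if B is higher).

-3.2 mcg/mL

Regimen A: f = (1/2)^(79/36) ≈ 0.2185; Cmin,ss = (1096/206)·f/(1−f) ≈ 1.488 mcg/mL.
Regimen B: f = (1/2)^(48/36) ≈ 0.3969; Cmin,ss = (1476/206)·f/(1−f) ≈ 4.715 mcg/mL.
Difference ≈ 1.488 − 4.715 ≈ -3.227 mcg/mL.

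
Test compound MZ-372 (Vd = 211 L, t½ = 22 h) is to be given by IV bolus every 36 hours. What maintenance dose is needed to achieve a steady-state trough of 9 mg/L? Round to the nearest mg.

4005 mg

τ/t½ = 36/22 ≈ 1.6364, so f = (1/2)^(36/22) ≈ 0.321666.
Cmin,ss = (D/Vd)·f/(1−f), so D = Cmin,ss·Vd·(1−f)/f.
D = 9 × 211 × (1−f)/f ≈ 9 × 211 × 2.10881 ≈ 4004.63 mg.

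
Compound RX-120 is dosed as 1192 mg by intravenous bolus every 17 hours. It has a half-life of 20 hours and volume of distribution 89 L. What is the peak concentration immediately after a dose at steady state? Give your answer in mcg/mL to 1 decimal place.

τ/t½ = 17/20 ≈ 0.85, so fraction remaining f = (1/2)^(17/20) ≈ 0.5548.
At steady state, accumulation factor R = 1/(1 − e^(−kτ)) ≈ 2.2462.
Single-dose peak C₀ = D/Vd = 1192/89 ≈ 13.393 mcg/mL.
Steady-state peak Cmax,ss = C₀·R ≈ 13.393 × 2.2462 ≈ 30.083 mcg/mL.

30.1 mcg/mL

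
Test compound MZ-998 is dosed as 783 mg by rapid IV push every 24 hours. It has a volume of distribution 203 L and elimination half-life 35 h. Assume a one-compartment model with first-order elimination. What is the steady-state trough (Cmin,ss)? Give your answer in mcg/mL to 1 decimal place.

k = ln2/t½ = ln2/35 ≈ 0.019804 h⁻¹; fraction remaining f = e^(−kτ) = e^(−0.019804×24) ≈ 0.6217.
At steady state, accumulation factor R = 1/(1 − e^(−kτ)) ≈ 2.6434.
Each bolus raises the concentration by D/Vd = 783/203 ≈ 3.857 mcg/mL.
Steady-state peak Cmax,ss = C₀·R ≈ 3.857 × 2.6434 ≈ 10.196 mcg/mL.
One interval later, Cmin,ss = Cmax,ss·e^(−kτ) ≈ 10.196 × 0.6217 ≈ 6.339 mcg/mL.

6.3 mcg/mL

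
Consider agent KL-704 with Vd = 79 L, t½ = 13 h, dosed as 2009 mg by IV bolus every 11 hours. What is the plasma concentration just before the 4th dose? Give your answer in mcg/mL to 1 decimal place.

26.4 mcg/mL

f = (1/2)^(τ/t½) = (1/2)^(11/13) ≈ 0.5563.
C₀ = D/Vd = 2009/79 ≈ 25.430 mcg/mL.
Before the 4th dose, 3 doses have been given. Superposition: Cmin = C₀·(f + f² + … + f^3).
≈ 25.430 × (0.5563 + 0.3095 + 0.1722) ≈ 25.430 × 1.0380 ≈ 26.396 mcg/mL.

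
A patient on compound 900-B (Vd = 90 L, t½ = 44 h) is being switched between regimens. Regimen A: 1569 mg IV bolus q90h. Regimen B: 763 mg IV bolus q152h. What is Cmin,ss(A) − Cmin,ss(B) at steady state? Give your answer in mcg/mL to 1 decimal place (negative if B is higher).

Regimen A: f = (1/2)^(90/44) ≈ 0.2422; Cmin,ss = (1569/90)·f/(1−f) ≈ 5.572 mcg/mL.
Regimen B: f = (1/2)^(152/44) ≈ 0.0912; Cmin,ss = (763/90)·f/(1−f) ≈ 0.851 mcg/mL.
Difference ≈ 5.572 − 0.851 ≈ 4.721 mcg/mL.

4.7 mcg/mL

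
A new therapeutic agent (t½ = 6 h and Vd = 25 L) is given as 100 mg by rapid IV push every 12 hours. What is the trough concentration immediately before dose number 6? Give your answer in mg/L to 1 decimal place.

1.3 mg/L

f = (1/2)^(τ/t½) = (1/2)^(12/6) ≈ 0.2500.
C₀ = D/Vd = 100/25 ≈ 4.000 mg/L.
Before the 6th dose, 5 doses have been given. Superposition: Cmin = C₀·(f + f² + … + f^5).
≈ 4.000 × (0.2500 + 0.0625 + 0.0156 + 0.0039 + 0.0010) ≈ 4.000 × 0.3330 ≈ 1.332 mg/L.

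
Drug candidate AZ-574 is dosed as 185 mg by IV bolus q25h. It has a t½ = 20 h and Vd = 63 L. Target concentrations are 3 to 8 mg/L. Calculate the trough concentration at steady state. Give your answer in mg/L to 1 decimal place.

τ/t½ = 25/20 ≈ 1.25, so fraction remaining f = (1/2)^(25/20) ≈ 0.4204.
Accumulation ratio R = 1/(1 − f) ≈ 1/0.5796 ≈ 1.7253.
Each bolus raises the concentration by D/Vd = 185/63 ≈ 2.937 mg/L.
Steady-state peak Cmax,ss = C₀·R ≈ 2.937 × 1.7253 ≈ 5.067 mg/L.
One interval later, Cmin,ss = Cmax,ss·e^(−kτ) ≈ 5.067 × 0.4204 ≈ 2.130 mg/L.
Trough 2.1 mg/L vs MEC 3 mg/L: subtherapeutic.

2.1 mg/L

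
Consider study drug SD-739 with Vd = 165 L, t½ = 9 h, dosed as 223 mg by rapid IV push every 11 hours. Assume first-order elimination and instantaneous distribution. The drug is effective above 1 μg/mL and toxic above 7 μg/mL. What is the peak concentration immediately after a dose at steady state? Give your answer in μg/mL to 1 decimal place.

2.4 μg/mL

Over one 11-h interval, 11/9 ≈ 1.2222 half-lives elapse, leaving f ≈ 0.4286 of each dose.
Accumulation ratio R = 1/(1 − f) ≈ 1/0.5714 ≈ 1.7501.
Single-dose peak C₀ = D/Vd = 223/165 ≈ 1.352 μg/mL.
Steady-state peak Cmax,ss = C₀·R ≈ 1.352 × 1.7501 ≈ 2.366 μg/mL.
Peak 2.4 μg/mL vs MTC 7 μg/mL: below toxic threshold.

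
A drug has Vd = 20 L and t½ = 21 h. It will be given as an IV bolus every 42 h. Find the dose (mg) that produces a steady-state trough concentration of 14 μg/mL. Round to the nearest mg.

τ/t½ = 42/21 ≈ 2, so f = (1/2)^(42/21) ≈ 0.250000.
Cmin,ss = (D/Vd)·f/(1−f), so D = Cmin,ss·Vd·(1−f)/f.
D = 14 × 20 × (1−f)/f ≈ 14 × 20 × 3.00000 ≈ 840.00 mg.

840 mg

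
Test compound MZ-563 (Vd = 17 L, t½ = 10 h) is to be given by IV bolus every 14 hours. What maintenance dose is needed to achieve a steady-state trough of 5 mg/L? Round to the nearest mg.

139 mg

τ/t½ = 14/10 ≈ 1.4, so f = (1/2)^(14/10) ≈ 0.378929.
Cmin,ss = (D/Vd)·f/(1−f), so D = Cmin,ss·Vd·(1−f)/f.
D = 5 × 17 × (1−f)/f ≈ 5 × 17 × 1.63902 ≈ 139.32 mg.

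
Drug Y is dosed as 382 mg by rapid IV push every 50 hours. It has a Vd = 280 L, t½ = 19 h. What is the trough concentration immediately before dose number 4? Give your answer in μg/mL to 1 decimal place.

f = (1/2)^(τ/t½) = (1/2)^(50/19) ≈ 0.1614.
C₀ = D/Vd = 382/280 ≈ 1.364 μg/mL.
Before the 4th dose, 3 doses have been given. Superposition: Cmin = C₀·(f + f² + … + f^3).
≈ 1.364 × (0.1614 + 0.0260 + 0.0042) ≈ 1.364 × 0.1916 ≈ 0.261 μg/mL.

0.3 μg/mL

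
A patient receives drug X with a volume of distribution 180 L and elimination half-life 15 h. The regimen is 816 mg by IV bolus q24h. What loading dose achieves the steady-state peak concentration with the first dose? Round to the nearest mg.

f = (1/2)^(24/15) ≈ 0.329877; accumulation ratio R = 1/(1−f) ≈ 1.49226.
Loading dose to hit Cmax,ss on first dose: D_load = D_maint·R ≈ 816 × 1.49226 ≈ 1217.68 mg.

1218 mg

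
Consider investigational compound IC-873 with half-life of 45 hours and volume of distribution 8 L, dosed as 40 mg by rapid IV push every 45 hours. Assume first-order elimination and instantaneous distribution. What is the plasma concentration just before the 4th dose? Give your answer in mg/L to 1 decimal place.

4.4 mg/L

f = (1/2)^(τ/t½) = (1/2)^(45/45) ≈ 0.5000.
C₀ = D/Vd = 40/8 ≈ 5.000 mg/L.
Before the 4th dose, 3 doses have been given. Superposition: Cmin = C₀·(f + f² + … + f^3).
≈ 5.000 × (0.5000 + 0.2500 + 0.1250) ≈ 5.000 × 0.8750 ≈ 4.375 mg/L.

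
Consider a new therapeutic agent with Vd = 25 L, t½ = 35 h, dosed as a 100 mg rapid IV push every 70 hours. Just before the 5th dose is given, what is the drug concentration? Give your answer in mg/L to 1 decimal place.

1.3 mg/L

f = (1/2)^(τ/t½) = (1/2)^(70/35) ≈ 0.2500.
C₀ = D/Vd = 100/25 ≈ 4.000 mg/L.
Before the 5th dose, 4 doses have been given. Superposition: Cmin = C₀·(f + f² + … + f^4).
≈ 4.000 × (0.2500 + 0.0625 + 0.0156 + 0.0039) ≈ 4.000 × 0.3320 ≈ 1.328 mg/L.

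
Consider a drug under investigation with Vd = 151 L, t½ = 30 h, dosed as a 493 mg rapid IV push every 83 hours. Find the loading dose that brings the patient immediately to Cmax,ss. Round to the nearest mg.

578 mg

f = (1/2)^(83/30) ≈ 0.146943; accumulation ratio R = 1/(1−f) ≈ 1.17225.
Loading dose to hit Cmax,ss on first dose: D_load = D_maint·R ≈ 493 × 1.17225 ≈ 577.92 mg.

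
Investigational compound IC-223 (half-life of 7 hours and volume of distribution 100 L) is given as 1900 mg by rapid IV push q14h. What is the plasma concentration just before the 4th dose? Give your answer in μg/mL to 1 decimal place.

6.2 μg/mL

f = (1/2)^(τ/t½) = (1/2)^(14/7) ≈ 0.2500.
C₀ = D/Vd = 1900/100 ≈ 19.000 μg/mL.
Before the 4th dose, 3 doses have been given. Superposition: Cmin = C₀·(f + f² + … + f^3).
≈ 19.000 × (0.2500 + 0.0625 + 0.0156) ≈ 19.000 × 0.3281 ≈ 6.234 μg/mL.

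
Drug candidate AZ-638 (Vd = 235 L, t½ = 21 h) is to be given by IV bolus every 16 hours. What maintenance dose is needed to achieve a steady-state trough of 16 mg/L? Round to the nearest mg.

2616 mg

τ/t½ = 16/21 ≈ 0.7619, so f = (1/2)^(16/21) ≈ 0.589717.
Cmin,ss = (D/Vd)·f/(1−f), so D = Cmin,ss·Vd·(1−f)/f.
D = 16 × 235 × (1−f)/f ≈ 16 × 235 × 0.69573 ≈ 2615.94 mg.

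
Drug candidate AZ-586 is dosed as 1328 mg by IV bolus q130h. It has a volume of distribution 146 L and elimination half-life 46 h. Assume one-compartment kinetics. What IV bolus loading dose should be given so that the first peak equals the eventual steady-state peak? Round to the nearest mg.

1546 mg

f = (1/2)^(130/46) ≈ 0.141014; accumulation ratio R = 1/(1−f) ≈ 1.16416.
Loading dose to hit Cmax,ss on first dose: D_load = D_maint·R ≈ 1328 × 1.16416 ≈ 1546.00 mg.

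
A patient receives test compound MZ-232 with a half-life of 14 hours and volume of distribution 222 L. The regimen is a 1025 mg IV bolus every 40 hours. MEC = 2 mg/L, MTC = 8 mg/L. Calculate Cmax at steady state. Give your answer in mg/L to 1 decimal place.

k = ln2/t½ = ln2/14 ≈ 0.049511 h⁻¹; fraction remaining f = e^(−kτ) = e^(−0.049511×40) ≈ 0.1380.
At steady state, accumulation factor R = 1/(1 − e^(−kτ)) ≈ 1.1601.
Single-dose peak C₀ = D/Vd = 1025/222 ≈ 4.617 mg/L.
Cmax,ss = C₀/(1 − f) ≈ 4.617/0.8620 ≈ 5.356 mg/L.
Peak 5.4 mg/L vs MTC 8 mg/L: below toxic threshold.

5.4 mg/L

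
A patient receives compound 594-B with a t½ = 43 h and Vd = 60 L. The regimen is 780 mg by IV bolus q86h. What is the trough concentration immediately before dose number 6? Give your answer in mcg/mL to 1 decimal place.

4.3 mcg/mL

f = (1/2)^(τ/t½) = (1/2)^(86/43) ≈ 0.2500.
C₀ = D/Vd = 780/60 ≈ 13.000 mcg/mL.
Before the 6th dose, 5 doses have been given. Superposition: Cmin = C₀·(f + f² + … + f^5).
≈ 13.000 × (0.2500 + 0.0625 + 0.0156 + 0.0039 + 0.0010) ≈ 13.000 × 0.3330 ≈ 4.329 mcg/mL.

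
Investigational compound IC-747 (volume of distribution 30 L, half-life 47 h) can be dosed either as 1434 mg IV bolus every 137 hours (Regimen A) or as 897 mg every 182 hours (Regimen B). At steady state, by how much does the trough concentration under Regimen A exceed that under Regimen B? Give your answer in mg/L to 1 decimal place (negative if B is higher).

5.1 mg/L

Regimen A: f = (1/2)^(137/47) ≈ 0.1326; Cmin,ss = (1434/30)·f/(1−f) ≈ 7.307 mg/L.
Regimen B: f = (1/2)^(182/47) ≈ 0.0683; Cmin,ss = (897/30)·f/(1−f) ≈ 2.192 mg/L.
Difference ≈ 7.307 − 2.192 ≈ 5.115 mg/L.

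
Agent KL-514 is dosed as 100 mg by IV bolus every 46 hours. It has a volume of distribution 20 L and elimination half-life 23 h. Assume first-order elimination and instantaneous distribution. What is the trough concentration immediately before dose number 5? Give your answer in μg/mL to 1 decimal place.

f = (1/2)^(τ/t½) = (1/2)^(46/23) ≈ 0.2500.
C₀ = D/Vd = 100/20 ≈ 5.000 μg/mL.
Before the 5th dose, 4 doses have been given. Superposition: Cmin = C₀·(f + f² + … + f^4).
≈ 5.000 × (0.2500 + 0.0625 + 0.0156 + 0.0039) ≈ 5.000 × 0.3320 ≈ 1.660 μg/mL.

1.7 μg/mL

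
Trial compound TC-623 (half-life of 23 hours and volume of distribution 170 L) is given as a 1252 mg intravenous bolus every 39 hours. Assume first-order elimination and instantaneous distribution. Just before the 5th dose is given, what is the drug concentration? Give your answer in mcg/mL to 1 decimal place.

3.3 mcg/mL

f = (1/2)^(τ/t½) = (1/2)^(39/23) ≈ 0.3087.
C₀ = D/Vd = 1252/170 ≈ 7.365 mcg/mL.
Before the 5th dose, 4 doses have been given. Superposition: Cmin = C₀·(f + f² + … + f^4).
≈ 7.365 × (0.3087 + 0.0953 + 0.0294 + 0.0091) ≈ 7.365 × 0.4425 ≈ 3.259 mcg/mL.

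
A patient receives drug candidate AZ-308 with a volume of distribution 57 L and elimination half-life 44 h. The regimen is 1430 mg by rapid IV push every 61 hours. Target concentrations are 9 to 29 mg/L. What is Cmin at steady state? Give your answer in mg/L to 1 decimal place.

15.5 mg/L

k = ln2/t½ = ln2/44 ≈ 0.015753 h⁻¹; fraction remaining f = e^(−kτ) = e^(−0.015753×61) ≈ 0.3825.
At steady state, accumulation factor R = 1/(1 − e^(−kτ)) ≈ 1.6194.
Each bolus raises the concentration by D/Vd = 1430/57 ≈ 25.088 mg/L.
Cmax,ss = C₀/(1 − f) ≈ 25.088/0.6175 ≈ 40.628 mg/L.
Steady-state trough Cmin,ss = Cmax,ss·f ≈ 40.628 × 0.3825 ≈ 15.540 mg/L.
Trough 15.5 mg/L vs MEC 9 mg/L: adequate.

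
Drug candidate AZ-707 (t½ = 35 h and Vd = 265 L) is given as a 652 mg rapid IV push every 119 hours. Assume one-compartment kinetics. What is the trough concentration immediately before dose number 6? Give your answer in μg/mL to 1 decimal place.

f = (1/2)^(τ/t½) = (1/2)^(119/35) ≈ 0.0947.
C₀ = D/Vd = 652/265 ≈ 2.460 μg/mL.
Before the 6th dose, 5 doses have been given. Superposition: Cmin = C₀·(f + f² + … + f^5).
≈ 2.460 × (0.0947 + 0.0090 + 0.0008 + 0.0001 + 0.0000) ≈ 2.460 × 0.1046 ≈ 0.257 μg/mL.

0.3 μg/mL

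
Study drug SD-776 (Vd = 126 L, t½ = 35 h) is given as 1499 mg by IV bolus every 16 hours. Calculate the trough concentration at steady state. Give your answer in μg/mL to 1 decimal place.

k = ln2/t½ = ln2/35 ≈ 0.019804 h⁻¹; fraction remaining f = e^(−kτ) = e^(−0.019804×16) ≈ 0.7284.
At steady state, accumulation factor R = 1/(1 − e^(−kτ)) ≈ 3.6819.
Single-dose peak C₀ = D/Vd = 1499/126 ≈ 11.897 μg/mL.
Cmax,ss = C₀/(1 − f) ≈ 11.897/0.2716 ≈ 43.803 μg/mL.
One interval later, Cmin,ss = Cmax,ss·e^(−kτ) ≈ 43.803 × 0.7284 ≈ 31.906 μg/mL.

31.9 μg/mL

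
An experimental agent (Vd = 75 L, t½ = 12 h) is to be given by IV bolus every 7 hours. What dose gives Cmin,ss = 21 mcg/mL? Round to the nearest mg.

τ/t½ = 7/12 ≈ 0.58333, so f = (1/2)^(7/12) ≈ 0.667420.
Cmin,ss = (D/Vd)·f/(1−f), so D = Cmin,ss·Vd·(1−f)/f.
D = 21 × 75 × (1−f)/f ≈ 21 × 75 × 0.49831 ≈ 784.84 mg.

785 mg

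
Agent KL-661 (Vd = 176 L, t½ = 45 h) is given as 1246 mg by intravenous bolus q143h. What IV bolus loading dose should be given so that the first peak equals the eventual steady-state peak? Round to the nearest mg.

f = (1/2)^(143/45) ≈ 0.110508; accumulation ratio R = 1/(1−f) ≈ 1.12424.
Loading dose to hit Cmax,ss on first dose: D_load = D_maint·R ≈ 1246 × 1.12424 ≈ 1400.80 mg.

1401 mg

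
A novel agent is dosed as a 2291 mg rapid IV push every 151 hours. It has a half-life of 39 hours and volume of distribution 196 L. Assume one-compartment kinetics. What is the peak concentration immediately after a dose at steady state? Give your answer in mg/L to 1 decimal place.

τ/t½ = 151/39 ≈ 3.8718, so fraction remaining f = (1/2)^(151/39) ≈ 0.0683.
At steady state, accumulation factor R = 1/(1 − e^(−kτ)) ≈ 1.0733.
Single-dose peak C₀ = D/Vd = 2291/196 ≈ 11.689 mg/L.
Cmax,ss = C₀/(1 − f) ≈ 11.689/0.9317 ≈ 12.546 mg/L.

12.5 mg/L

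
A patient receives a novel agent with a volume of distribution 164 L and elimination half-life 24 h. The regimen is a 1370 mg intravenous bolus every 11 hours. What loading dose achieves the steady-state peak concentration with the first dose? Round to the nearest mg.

5034 mg

f = (1/2)^(11/24) ≈ 0.727827; accumulation ratio R = 1/(1−f) ≈ 3.67413.
Loading dose to hit Cmax,ss on first dose: D_load = D_maint·R ≈ 1370 × 3.67413 ≈ 5033.56 mg.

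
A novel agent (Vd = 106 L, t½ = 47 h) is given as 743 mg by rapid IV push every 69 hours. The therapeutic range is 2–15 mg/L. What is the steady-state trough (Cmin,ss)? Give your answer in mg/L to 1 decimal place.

4.0 mg/L

Over one 69-h interval, 69/47 ≈ 1.4681 half-lives elapse, leaving f ≈ 0.3615 of each dose.
Each bolus raises the concentration by D/Vd = 743/106 ≈ 7.009 mg/L.
Steady-state trough Cmin,ss = C₀·f/(1−f) ≈ 7.009 × 0.3615/0.6385 ≈ 3.968 mg/L.
Trough 4.0 mg/L vs MEC 2 mg/L: adequate.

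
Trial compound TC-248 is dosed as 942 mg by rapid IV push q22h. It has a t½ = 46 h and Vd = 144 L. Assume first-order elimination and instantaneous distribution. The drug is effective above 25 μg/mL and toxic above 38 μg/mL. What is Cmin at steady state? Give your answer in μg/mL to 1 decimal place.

16.6 μg/mL

Over one 22-h interval, 22/46 ≈ 0.47826 half-lives elapse, leaving f ≈ 0.7178 of each dose.
At steady state, accumulation factor R = 1/(1 − e^(−kτ)) ≈ 3.5436.
Each bolus raises the concentration by D/Vd = 942/144 ≈ 6.542 μg/mL.
Steady-state peak Cmax,ss = C₀·R ≈ 6.542 × 3.5436 ≈ 23.182 μg/mL.
Steady-state trough Cmin,ss = Cmax,ss·f ≈ 23.182 × 0.7178 ≈ 16.640 μg/mL.
Trough 16.6 μg/mL vs MEC 25 μg/mL: subtherapeutic.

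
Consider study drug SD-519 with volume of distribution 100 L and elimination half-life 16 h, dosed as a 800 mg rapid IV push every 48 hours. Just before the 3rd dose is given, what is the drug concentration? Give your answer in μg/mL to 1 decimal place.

1.1 μg/mL

f = (1/2)^(τ/t½) = (1/2)^(48/16) ≈ 0.1250.
C₀ = D/Vd = 800/100 ≈ 8.000 μg/mL.
Before the 3rd dose, 2 doses have been given. Superposition: Cmin = C₀·(f + f²).
≈ 8.000 × (0.1250 + 0.0156) ≈ 8.000 × 0.1406 ≈ 1.125 μg/mL.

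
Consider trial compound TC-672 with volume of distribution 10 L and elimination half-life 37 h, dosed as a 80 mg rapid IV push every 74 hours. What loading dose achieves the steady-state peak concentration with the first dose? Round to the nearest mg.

f = (1/2)^(74/37) ≈ 0.250000; accumulation ratio R = 1/(1−f) ≈ 1.33333.
Loading dose to hit Cmax,ss on first dose: D_load = D_maint·R ≈ 80 × 1.33333 ≈ 106.67 mg.

107 mg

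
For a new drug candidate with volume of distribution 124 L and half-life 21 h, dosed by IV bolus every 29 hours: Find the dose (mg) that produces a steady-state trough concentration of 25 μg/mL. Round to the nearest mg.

4974 mg

τ/t½ = 29/21 ≈ 1.381, so f = (1/2)^(29/21) ≈ 0.383965.
Cmin,ss = (D/Vd)·f/(1−f), so D = Cmin,ss·Vd·(1−f)/f.
D = 25 × 124 × (1−f)/f ≈ 25 × 124 × 1.60440 ≈ 4973.64 mg.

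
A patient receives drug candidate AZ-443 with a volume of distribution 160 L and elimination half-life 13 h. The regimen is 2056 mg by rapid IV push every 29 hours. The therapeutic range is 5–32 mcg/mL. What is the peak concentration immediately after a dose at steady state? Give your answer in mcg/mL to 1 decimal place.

16.3 mcg/mL

k = ln2/t½ = ln2/13 ≈ 0.053319 h⁻¹; fraction remaining f = e^(−kτ) = e^(−0.053319×29) ≈ 0.2130.
At steady state, accumulation factor R = 1/(1 − e^(−kτ)) ≈ 1.2706.
Each bolus raises the concentration by D/Vd = 2056/160 ≈ 12.850 mcg/mL.
Steady-state peak Cmax,ss = C₀·R ≈ 12.850 × 1.2706 ≈ 16.327 mcg/mL.
Peak 16.3 mcg/mL vs MTC 32 mcg/mL: below toxic threshold.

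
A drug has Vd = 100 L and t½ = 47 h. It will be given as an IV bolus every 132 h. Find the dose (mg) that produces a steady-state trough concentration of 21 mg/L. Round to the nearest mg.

12612 mg

τ/t½ = 132/47 ≈ 2.8085, so f = (1/2)^(132/47) ≈ 0.142743.
Cmin,ss = (D/Vd)·f/(1−f), so D = Cmin,ss·Vd·(1−f)/f.
D = 21 × 100 × (1−f)/f ≈ 21 × 100 × 6.00560 ≈ 12611.76 mg.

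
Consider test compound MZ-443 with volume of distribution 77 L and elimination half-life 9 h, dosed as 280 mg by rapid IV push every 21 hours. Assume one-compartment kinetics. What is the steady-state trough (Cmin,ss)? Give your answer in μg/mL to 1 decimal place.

0.9 μg/mL

Over one 21-h interval, 21/9 ≈ 2.3333 half-lives elapse, leaving f ≈ 0.1984 of each dose.
Accumulation ratio R = 1/(1 − f) ≈ 1/0.8016 ≈ 1.2475.
Each bolus raises the concentration by D/Vd = 280/77 ≈ 3.636 μg/mL.
Steady-state peak Cmax,ss = C₀·R ≈ 3.636 × 1.2475 ≈ 4.536 μg/mL.
One interval later, Cmin,ss = Cmax,ss·e^(−kτ) ≈ 4.536 × 0.1984 ≈ 0.900 μg/mL.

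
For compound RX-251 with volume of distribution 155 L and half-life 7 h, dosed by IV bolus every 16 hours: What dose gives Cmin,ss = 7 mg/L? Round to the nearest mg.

4206 mg

τ/t½ = 16/7 ≈ 2.2857, so f = (1/2)^(16/7) ≈ 0.205084.
Cmin,ss = (D/Vd)·f/(1−f), so D = Cmin,ss·Vd·(1−f)/f.
D = 7 × 155 × (1−f)/f ≈ 7 × 155 × 3.87605 ≈ 4205.51 mg.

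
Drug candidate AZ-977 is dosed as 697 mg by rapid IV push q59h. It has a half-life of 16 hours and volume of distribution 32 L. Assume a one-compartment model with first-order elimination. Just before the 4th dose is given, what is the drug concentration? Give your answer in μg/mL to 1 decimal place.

f = (1/2)^(τ/t½) = (1/2)^(59/16) ≈ 0.0776.
C₀ = D/Vd = 697/32 ≈ 21.781 μg/mL.
Before the 4th dose, 3 doses have been given. Superposition: Cmin = C₀·(f + f² + … + f^3).
≈ 21.781 × (0.0776 + 0.0060 + 0.0005) ≈ 21.781 × 0.0841 ≈ 1.832 μg/mL.

1.8 μg/mL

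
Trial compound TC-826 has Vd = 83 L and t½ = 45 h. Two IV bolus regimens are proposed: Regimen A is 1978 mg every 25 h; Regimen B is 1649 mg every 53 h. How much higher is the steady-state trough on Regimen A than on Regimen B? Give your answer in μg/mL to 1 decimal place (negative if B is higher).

Regimen A: f = (1/2)^(25/45) ≈ 0.6804; Cmin,ss = (1978/83)·f/(1−f) ≈ 50.735 μg/mL.
Regimen B: f = (1/2)^(53/45) ≈ 0.4420; Cmin,ss = (1649/83)·f/(1−f) ≈ 15.737 μg/mL.
Difference ≈ 50.735 − 15.737 ≈ 34.998 μg/mL.

35.0 μg/mL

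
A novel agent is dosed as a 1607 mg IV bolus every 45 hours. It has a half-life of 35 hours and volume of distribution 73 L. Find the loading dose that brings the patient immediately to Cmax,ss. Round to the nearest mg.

f = (1/2)^(45/35) ≈ 0.410168; accumulation ratio R = 1/(1−f) ≈ 1.69540.
Loading dose to hit Cmax,ss on first dose: D_load = D_maint·R ≈ 1607 × 1.69540 ≈ 2724.51 mg.

2725 mg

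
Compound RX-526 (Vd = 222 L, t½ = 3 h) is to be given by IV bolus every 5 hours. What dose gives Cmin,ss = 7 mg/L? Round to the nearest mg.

3380 mg

τ/t½ = 5/3 ≈ 1.6667, so f = (1/2)^(5/3) ≈ 0.314980.
Cmin,ss = (D/Vd)·f/(1−f), so D = Cmin,ss·Vd·(1−f)/f.
D = 7 × 222 × (1−f)/f ≈ 7 × 222 × 2.17480 ≈ 3379.64 mg.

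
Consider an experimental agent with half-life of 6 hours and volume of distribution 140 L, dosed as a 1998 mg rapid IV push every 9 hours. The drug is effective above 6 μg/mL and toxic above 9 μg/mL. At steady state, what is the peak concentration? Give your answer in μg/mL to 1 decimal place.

22.1 μg/mL

Over one 9-h interval, 9/6 ≈ 1.5 half-lives elapse, leaving f ≈ 0.3536 of each dose.
Accumulation ratio R = 1/(1 − f) ≈ 1/0.6464 ≈ 1.5470.
Single-dose peak C₀ = D/Vd = 1998/140 ≈ 14.271 μg/mL.
Steady-state peak Cmax,ss = C₀·R ≈ 14.271 × 1.5470 ≈ 22.077 μg/mL.
Peak 22.1 μg/mL vs MTC 9 μg/mL: exceeds toxic threshold.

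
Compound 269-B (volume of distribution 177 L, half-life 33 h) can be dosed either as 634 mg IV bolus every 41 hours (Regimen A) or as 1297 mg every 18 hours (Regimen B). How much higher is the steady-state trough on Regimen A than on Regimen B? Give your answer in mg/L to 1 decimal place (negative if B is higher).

-13.3 mg/L

Regimen A: f = (1/2)^(41/33) ≈ 0.4227; Cmin,ss = (634/177)·f/(1−f) ≈ 2.623 mg/L.
Regimen B: f = (1/2)^(18/33) ≈ 0.6852; Cmin,ss = (1297/177)·f/(1−f) ≈ 15.950 mg/L.
Difference ≈ 2.623 − 15.950 ≈ -13.327 mg/L.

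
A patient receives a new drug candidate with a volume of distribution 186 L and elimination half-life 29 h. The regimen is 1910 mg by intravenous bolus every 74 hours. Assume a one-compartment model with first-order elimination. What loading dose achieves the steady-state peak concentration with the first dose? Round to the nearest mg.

2303 mg

f = (1/2)^(74/29) ≈ 0.170551; accumulation ratio R = 1/(1−f) ≈ 1.20562.
Loading dose to hit Cmax,ss on first dose: D_load = D_maint·R ≈ 1910 × 1.20562 ≈ 2302.73 mg.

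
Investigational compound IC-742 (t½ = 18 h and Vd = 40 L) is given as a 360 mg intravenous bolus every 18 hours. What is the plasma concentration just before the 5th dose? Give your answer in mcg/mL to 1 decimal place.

f = (1/2)^(τ/t½) = (1/2)^(18/18) ≈ 0.5000.
C₀ = D/Vd = 360/40 ≈ 9.000 mcg/mL.
Before the 5th dose, 4 doses have been given. Superposition: Cmin = C₀·(f + f² + … + f^4).
≈ 9.000 × (0.5000 + 0.2500 + 0.1250 + 0.0625) ≈ 9.000 × 0.9375 ≈ 8.438 mcg/mL.

8.4 mcg/mL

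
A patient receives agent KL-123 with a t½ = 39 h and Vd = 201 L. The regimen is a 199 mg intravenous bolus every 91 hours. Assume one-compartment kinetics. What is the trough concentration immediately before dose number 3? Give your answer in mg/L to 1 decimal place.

f = (1/2)^(τ/t½) = (1/2)^(91/39) ≈ 0.1984.
C₀ = D/Vd = 199/201 ≈ 0.990 mg/L.
Before the 3rd dose, 2 doses have been given. Superposition: Cmin = C₀·(f + f²).
≈ 0.990 × (0.1984 + 0.0394) ≈ 0.990 × 0.2378 ≈ 0.235 mg/L.

0.2 mg/L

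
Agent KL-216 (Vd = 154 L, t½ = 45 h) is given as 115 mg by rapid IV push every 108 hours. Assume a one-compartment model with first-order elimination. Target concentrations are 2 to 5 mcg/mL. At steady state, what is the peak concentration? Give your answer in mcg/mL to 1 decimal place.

τ/t½ = 108/45 ≈ 2.4, so fraction remaining f = (1/2)^(108/45) ≈ 0.1895.
At steady state, accumulation factor R = 1/(1 − e^(−kτ)) ≈ 1.2338.
Each bolus raises the concentration by D/Vd = 115/154 ≈ 0.747 mcg/mL.
Steady-state peak Cmax,ss = C₀·R ≈ 0.747 × 1.2338 ≈ 0.922 mcg/mL.
Peak 0.9 mcg/mL vs MTC 5 mcg/mL: below toxic threshold.

0.9 mcg/mL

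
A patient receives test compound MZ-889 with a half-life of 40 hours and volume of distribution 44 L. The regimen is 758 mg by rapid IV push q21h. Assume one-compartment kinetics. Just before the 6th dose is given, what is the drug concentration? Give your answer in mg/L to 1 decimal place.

f = (1/2)^(τ/t½) = (1/2)^(21/40) ≈ 0.6950.
C₀ = D/Vd = 758/44 ≈ 17.227 mg/L.
Before the 6th dose, 5 doses have been given. Superposition: Cmin = C₀·(f + f² + … + f^5).
≈ 17.227 × (0.6950 + 0.4830 + 0.3357 + 0.2333 + 0.1622) ≈ 17.227 × 1.9092 ≈ 32.890 mg/L.

32.9 mg/L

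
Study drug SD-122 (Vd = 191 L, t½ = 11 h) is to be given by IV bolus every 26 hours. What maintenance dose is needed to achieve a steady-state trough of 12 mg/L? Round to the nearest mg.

9504 mg

τ/t½ = 26/11 ≈ 2.3636, so f = (1/2)^(26/11) ≈ 0.194301.
Cmin,ss = (D/Vd)·f/(1−f), so D = Cmin,ss·Vd·(1−f)/f.
D = 12 × 191 × (1−f)/f ≈ 12 × 191 × 4.14665 ≈ 9504.12 mg.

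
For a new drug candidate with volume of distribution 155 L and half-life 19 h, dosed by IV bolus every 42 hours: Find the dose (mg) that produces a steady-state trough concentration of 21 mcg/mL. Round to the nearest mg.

τ/t½ = 42/19 ≈ 2.2105, so f = (1/2)^(42/19) ≈ 0.216055.
Cmin,ss = (D/Vd)·f/(1−f), so D = Cmin,ss·Vd·(1−f)/f.
D = 21 × 155 × (1−f)/f ≈ 21 × 155 × 3.62845 ≈ 11810.60 mg.

11811 mg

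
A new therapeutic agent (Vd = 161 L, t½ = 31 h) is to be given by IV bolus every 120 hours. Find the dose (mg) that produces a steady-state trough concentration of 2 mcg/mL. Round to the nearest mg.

τ/t½ = 120/31 ≈ 3.871, so f = (1/2)^(120/31) ≈ 0.068347.
Cmin,ss = (D/Vd)·f/(1−f), so D = Cmin,ss·Vd·(1−f)/f.
D = 2 × 161 × (1−f)/f ≈ 2 × 161 × 13.63122 ≈ 4389.25 mg.

4389 mg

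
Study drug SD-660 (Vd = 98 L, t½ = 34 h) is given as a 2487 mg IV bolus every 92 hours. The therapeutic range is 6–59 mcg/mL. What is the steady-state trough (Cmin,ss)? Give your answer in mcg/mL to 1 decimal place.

4.6 mcg/mL

k = ln2/t½ = ln2/34 ≈ 0.020387 h⁻¹; fraction remaining f = e^(−kτ) = e^(−0.020387×92) ≈ 0.1533.
Accumulation ratio R = 1/(1 − f) ≈ 1/0.8467 ≈ 1.1811.
Single-dose peak C₀ = D/Vd = 2487/98 ≈ 25.378 mcg/mL.
Steady-state peak Cmax,ss = C₀·R ≈ 25.378 × 1.1811 ≈ 29.974 mcg/mL.
One interval later, Cmin,ss = Cmax,ss·e^(−kτ) ≈ 29.974 × 0.1533 ≈ 4.595 mcg/mL.
Trough 4.6 mcg/mL vs MEC 6 mcg/mL: subtherapeutic.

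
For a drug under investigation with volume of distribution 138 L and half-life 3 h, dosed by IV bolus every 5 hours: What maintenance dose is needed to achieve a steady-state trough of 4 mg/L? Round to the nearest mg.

τ/t½ = 5/3 ≈ 1.6667, so f = (1/2)^(5/3) ≈ 0.314980.
Cmin,ss = (D/Vd)·f/(1−f), so D = Cmin,ss·Vd·(1−f)/f.
D = 4 × 138 × (1−f)/f ≈ 4 × 138 × 2.17480 ≈ 1200.49 mg.

1200 mg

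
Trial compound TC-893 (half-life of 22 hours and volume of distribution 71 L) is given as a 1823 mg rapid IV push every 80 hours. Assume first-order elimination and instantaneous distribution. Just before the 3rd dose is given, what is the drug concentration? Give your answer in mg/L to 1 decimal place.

2.2 mg/L

f = (1/2)^(τ/t½) = (1/2)^(80/22) ≈ 0.0804.
C₀ = D/Vd = 1823/71 ≈ 25.676 mg/L.
Before the 3rd dose, 2 doses have been given. Superposition: Cmin = C₀·(f + f²).
≈ 25.676 × (0.0804 + 0.0065) ≈ 25.676 × 0.0869 ≈ 2.231 mg/L.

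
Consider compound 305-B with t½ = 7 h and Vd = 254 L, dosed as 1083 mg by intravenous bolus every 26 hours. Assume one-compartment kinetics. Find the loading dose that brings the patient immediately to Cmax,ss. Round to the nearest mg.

f = (1/2)^(26/7) ≈ 0.076188; accumulation ratio R = 1/(1−f) ≈ 1.08247.
Loading dose to hit Cmax,ss on first dose: D_load = D_maint·R ≈ 1083 × 1.08247 ≈ 1172.32 mg.

1172 mg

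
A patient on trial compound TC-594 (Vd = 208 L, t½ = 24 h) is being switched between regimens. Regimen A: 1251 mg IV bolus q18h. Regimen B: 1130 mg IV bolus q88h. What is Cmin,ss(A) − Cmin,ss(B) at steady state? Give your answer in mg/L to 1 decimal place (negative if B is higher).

Regimen A: f = (1/2)^(18/24) ≈ 0.5946; Cmin,ss = (1251/208)·f/(1−f) ≈ 8.821 mg/L.
Regimen B: f = (1/2)^(88/24) ≈ 0.0787; Cmin,ss = (1130/208)·f/(1−f) ≈ 0.464 mg/L.
Difference ≈ 8.821 − 0.464 ≈ 8.357 mg/L.

8.4 mg/L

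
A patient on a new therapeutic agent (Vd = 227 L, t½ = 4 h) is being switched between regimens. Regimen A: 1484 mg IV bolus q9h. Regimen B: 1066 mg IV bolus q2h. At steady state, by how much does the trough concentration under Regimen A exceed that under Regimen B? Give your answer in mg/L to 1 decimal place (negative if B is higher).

-9.6 mg/L

Regimen A: f = (1/2)^(9/4) ≈ 0.2102; Cmin,ss = (1484/227)·f/(1−f) ≈ 1.740 mg/L.
Regimen B: f = (1/2)^(2/4) ≈ 0.7071; Cmin,ss = (1066/227)·f/(1−f) ≈ 11.337 mg/L.
Difference ≈ 1.740 − 11.337 ≈ -9.597 mg/L.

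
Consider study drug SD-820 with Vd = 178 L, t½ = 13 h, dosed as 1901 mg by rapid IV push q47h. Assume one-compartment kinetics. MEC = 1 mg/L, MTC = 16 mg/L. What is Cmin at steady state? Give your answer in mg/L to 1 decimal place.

Over one 47-h interval, 47/13 ≈ 3.6154 half-lives elapse, leaving f ≈ 0.0816 of each dose.
At steady state, accumulation factor R = 1/(1 − e^(−kτ)) ≈ 1.0889.
Single-dose peak C₀ = D/Vd = 1901/178 ≈ 10.680 mg/L.
Cmax,ss = C₀/(1 − f) ≈ 10.680/0.9184 ≈ 11.629 mg/L.
Steady-state trough Cmin,ss = Cmax,ss·f ≈ 11.629 × 0.0816 ≈ 0.949 mg/L.
Trough 0.9 mg/L vs MEC 1 mg/L: subtherapeutic.

0.9 mg/L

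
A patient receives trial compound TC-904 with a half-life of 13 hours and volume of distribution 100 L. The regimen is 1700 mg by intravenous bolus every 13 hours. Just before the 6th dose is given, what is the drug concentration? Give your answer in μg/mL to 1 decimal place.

16.5 μg/mL

f = (1/2)^(τ/t½) = (1/2)^(13/13) ≈ 0.5000.
C₀ = D/Vd = 1700/100 ≈ 17.000 μg/mL.
Before the 6th dose, 5 doses have been given. Superposition: Cmin = C₀·(f + f² + … + f^5).
≈ 17.000 × (0.5000 + 0.2500 + 0.1250 + 0.0625 + 0.0313) ≈ 17.000 × 0.9688 ≈ 16.470 μg/mL.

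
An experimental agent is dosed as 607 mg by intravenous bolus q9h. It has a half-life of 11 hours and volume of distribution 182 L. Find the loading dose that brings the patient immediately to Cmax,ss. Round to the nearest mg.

1402 mg

f = (1/2)^(9/11) ≈ 0.567156; accumulation ratio R = 1/(1−f) ≈ 2.31030.
Loading dose to hit Cmax,ss on first dose: D_load = D_maint·R ≈ 607 × 2.31030 ≈ 1402.35 mg.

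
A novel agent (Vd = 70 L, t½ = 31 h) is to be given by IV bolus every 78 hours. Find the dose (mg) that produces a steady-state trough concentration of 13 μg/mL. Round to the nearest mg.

τ/t½ = 78/31 ≈ 2.5161, so f = (1/2)^(78/31) ≈ 0.174811.
Cmin,ss = (D/Vd)·f/(1−f), so D = Cmin,ss·Vd·(1−f)/f.
D = 13 × 70 × (1−f)/f ≈ 13 × 70 × 4.72046 ≈ 4295.62 mg.

4296 mg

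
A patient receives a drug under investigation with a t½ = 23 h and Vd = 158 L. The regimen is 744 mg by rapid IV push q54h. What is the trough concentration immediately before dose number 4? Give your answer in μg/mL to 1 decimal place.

f = (1/2)^(τ/t½) = (1/2)^(54/23) ≈ 0.1964.
C₀ = D/Vd = 744/158 ≈ 4.709 μg/mL.
Before the 4th dose, 3 doses have been given. Superposition: Cmin = C₀·(f + f² + … + f^3).
≈ 4.709 × (0.1964 + 0.0386 + 0.0076) ≈ 4.709 × 0.2426 ≈ 1.142 μg/mL.

1.1 μg/mL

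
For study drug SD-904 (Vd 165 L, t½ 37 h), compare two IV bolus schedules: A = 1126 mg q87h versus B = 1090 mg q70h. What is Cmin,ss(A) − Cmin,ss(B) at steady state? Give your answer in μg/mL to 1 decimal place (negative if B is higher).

-0.8 μg/mL

Regimen A: f = (1/2)^(87/37) ≈ 0.1960; Cmin,ss = (1126/165)·f/(1−f) ≈ 1.664 μg/mL.
Regimen B: f = (1/2)^(70/37) ≈ 0.2695; Cmin,ss = (1090/165)·f/(1−f) ≈ 2.437 μg/mL.
Difference ≈ 1.664 − 2.437 ≈ -0.773 μg/mL.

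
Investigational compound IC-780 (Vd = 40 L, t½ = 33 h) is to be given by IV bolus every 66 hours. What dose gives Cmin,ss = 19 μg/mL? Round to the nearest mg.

τ/t½ = 66/33 ≈ 2, so f = (1/2)^(66/33) ≈ 0.250000.
Cmin,ss = (D/Vd)·f/(1−f), so D = Cmin,ss·Vd·(1−f)/f.
D = 19 × 40 × (1−f)/f ≈ 19 × 40 × 3.00000 ≈ 2280.00 mg.

2280 mg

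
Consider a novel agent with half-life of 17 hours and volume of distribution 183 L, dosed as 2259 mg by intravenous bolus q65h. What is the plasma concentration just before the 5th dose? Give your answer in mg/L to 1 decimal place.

0.9 mg/L

f = (1/2)^(τ/t½) = (1/2)^(65/17) ≈ 0.0706.
C₀ = D/Vd = 2259/183 ≈ 12.344 mg/L.
Before the 5th dose, 4 doses have been given. Superposition: Cmin = C₀·(f + f² + … + f^4).
≈ 12.344 × (0.0706 + 0.0050 + 0.0004 + 0.0000) ≈ 12.344 × 0.0760 ≈ 0.938 mg/L.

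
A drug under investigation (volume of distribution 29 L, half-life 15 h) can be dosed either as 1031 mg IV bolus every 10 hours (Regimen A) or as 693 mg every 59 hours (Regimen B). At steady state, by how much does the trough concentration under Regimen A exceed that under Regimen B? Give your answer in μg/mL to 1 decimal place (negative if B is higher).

Regimen A: f = (1/2)^(10/15) ≈ 0.6300; Cmin,ss = (1031/29)·f/(1−f) ≈ 60.534 μg/mL.
Regimen B: f = (1/2)^(59/15) ≈ 0.0655; Cmin,ss = (693/29)·f/(1−f) ≈ 1.675 μg/mL.
Difference ≈ 60.534 − 1.675 ≈ 58.859 μg/mL.

58.9 μg/mL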